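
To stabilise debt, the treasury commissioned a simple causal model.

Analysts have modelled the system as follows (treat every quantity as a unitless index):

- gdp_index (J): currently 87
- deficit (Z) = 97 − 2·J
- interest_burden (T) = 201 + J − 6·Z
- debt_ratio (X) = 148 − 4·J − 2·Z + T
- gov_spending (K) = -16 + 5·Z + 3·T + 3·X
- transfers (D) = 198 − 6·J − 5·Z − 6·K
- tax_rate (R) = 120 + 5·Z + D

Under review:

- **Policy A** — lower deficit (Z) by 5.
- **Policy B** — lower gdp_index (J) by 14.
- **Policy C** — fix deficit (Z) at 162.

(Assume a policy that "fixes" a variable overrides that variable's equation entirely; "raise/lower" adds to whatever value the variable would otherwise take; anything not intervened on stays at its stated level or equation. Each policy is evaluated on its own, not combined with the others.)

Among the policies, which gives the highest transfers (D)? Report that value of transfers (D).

28158

Policy A (Z − 5):
  J = 87
  Z = 97 − 2·87 (−5 from intervention) = -82
  T = 201 + 87 − 6·(-82) = 780
  X = 148 − 4·87 − 2·(-82) + 780 = 744
  K = -16 + 5·(-82) + 3·780 + 3·744 = 4146
  D = 198 − 6·87 − 5·(-82) − 6·4146 = -24790
Policy B (J − 14):
  J = 87 − 14 = 73
  Z = 97 − 2·73 = -49
  T = 201 + 73 − 6·(-49) = 568
  X = 148 − 4·73 − 2·(-49) + 568 = 522
  K = -16 + 5·(-49) + 3·568 + 3·522 = 3009
  D = 198 − 6·73 − 5·(-49) − 6·3009 = -18049
Policy C (Z := 162):
  J = 87
  Z = 162
  T = 201 + 87 − 6·162 = -684
  X = 148 − 4·87 − 2·162 + (-684) = -1208
  K = -16 + 5·162 + 3·(-684) + 3·(-1208) = -4882
  D = 198 − 6·87 − 5·162 − 6·(-4882) = 28158
Comparing — Policy A: D=-24790, Policy B: D=-18049, Policy C: D=28158. Highest is 28158 (Policy C).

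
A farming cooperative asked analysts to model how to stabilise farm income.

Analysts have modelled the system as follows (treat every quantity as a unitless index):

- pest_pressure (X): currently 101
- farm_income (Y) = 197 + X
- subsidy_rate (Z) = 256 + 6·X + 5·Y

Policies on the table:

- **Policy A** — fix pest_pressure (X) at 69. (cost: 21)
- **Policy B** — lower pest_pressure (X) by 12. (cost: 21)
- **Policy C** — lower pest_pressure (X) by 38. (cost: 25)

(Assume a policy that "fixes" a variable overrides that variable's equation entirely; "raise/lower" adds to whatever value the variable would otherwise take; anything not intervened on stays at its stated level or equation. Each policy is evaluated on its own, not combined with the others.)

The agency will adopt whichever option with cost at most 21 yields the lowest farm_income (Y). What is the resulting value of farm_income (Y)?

266

Policy A (X := 69):
  X = 69
  Y = 197 + 69 = 266
Policy B (X − 12):
  X = 101 − 12 = 89
  Y = 197 + 89 = 286
Comparing — Policy A: Y=266, Policy B: Y=286. Lowest is 266 (Policy A).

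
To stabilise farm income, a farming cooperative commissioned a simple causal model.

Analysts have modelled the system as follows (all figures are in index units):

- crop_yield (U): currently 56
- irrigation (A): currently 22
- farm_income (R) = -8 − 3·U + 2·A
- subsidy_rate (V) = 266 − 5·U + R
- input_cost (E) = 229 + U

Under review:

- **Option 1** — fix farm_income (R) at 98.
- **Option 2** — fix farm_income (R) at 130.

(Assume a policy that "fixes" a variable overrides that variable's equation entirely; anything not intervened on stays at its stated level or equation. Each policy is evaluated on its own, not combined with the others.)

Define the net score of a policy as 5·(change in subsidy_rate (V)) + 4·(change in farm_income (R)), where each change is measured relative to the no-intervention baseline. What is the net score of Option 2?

Baseline:
  U = 56
  A = 22
  R = -8 − 3·56 + 2·22 = -132
  V = 266 − 5·56 + (-132) = -146
Option 2 (R := 130):
  U = 56
  A = 22
  R = 130
  V = 266 − 5·56 + 130 = 116
ΔV = 116 − (-146) = 262; ΔR = 130 − (-132) = 262
Score = 5·262 + 4·262 = 2358

2358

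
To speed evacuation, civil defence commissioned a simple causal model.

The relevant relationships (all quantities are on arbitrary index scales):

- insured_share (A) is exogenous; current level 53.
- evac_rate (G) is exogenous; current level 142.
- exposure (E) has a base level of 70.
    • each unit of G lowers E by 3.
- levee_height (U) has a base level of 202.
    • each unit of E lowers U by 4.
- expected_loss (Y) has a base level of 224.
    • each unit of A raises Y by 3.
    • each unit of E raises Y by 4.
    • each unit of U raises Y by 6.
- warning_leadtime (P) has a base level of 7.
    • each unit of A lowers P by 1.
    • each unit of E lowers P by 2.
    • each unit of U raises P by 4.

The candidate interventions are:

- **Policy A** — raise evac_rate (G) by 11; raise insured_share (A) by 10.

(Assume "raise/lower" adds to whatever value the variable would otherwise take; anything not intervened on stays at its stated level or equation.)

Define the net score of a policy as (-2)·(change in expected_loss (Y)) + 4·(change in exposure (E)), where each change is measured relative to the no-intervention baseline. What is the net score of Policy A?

Baseline:
  A = 53
  G = 142
  E = 70 − 3·142 = -356
  U = 202 − 4·(-356) = 1626
  Y = 224 + 3·53 + 4·(-356) + 6·1626 = 8715
Policy A (G + 11, A + 10):
  A = 53 + 10 = 63
  G = 142 + 11 = 153
  E = 70 − 3·153 = -389
  U = 202 − 4·(-389) = 1758
  Y = 224 + 3·63 + 4·(-389) + 6·1758 = 9405
ΔY = 9405 − 8715 = 690; ΔE = -389 − (-356) = -33
Score = (-2)·690 + 4·(-33) = -1512

-1512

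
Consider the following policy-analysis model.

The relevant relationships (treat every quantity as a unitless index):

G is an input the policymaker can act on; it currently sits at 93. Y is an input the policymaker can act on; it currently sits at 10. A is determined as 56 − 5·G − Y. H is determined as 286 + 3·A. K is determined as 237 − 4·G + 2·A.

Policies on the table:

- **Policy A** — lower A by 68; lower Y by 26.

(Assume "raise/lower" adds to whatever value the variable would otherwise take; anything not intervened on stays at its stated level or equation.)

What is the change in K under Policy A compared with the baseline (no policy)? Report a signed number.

-84

Baseline:
  G = 93
  Y = 10
  A = 56 − 5·93 − 10 = -419
  K = 237 − 4·93 + 2·(-419) = -973
Policy A (A − 68, Y − 26):
  G = 93
  Y = 10 − 26 = -16
  A = 56 − 5·93 − (-16) (−68 from intervention) = -461
  K = 237 − 4·93 + 2·(-461) = -1057
Change in K: -1057 − (-973) = -84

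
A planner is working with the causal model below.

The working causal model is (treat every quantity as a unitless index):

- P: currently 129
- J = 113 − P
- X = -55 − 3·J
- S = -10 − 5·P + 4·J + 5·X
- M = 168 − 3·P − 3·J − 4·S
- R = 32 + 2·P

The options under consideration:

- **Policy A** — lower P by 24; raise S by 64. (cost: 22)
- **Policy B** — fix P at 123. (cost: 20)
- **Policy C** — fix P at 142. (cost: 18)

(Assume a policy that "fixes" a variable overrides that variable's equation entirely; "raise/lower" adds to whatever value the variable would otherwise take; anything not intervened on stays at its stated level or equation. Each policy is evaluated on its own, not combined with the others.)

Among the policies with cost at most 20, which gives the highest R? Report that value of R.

316

Policy B (P := 123):
  P = 123
  R = 32 + 2·123 = 278
Policy C (P := 142):
  P = 142
  R = 32 + 2·142 = 316
Comparing — Policy B: R=278, Policy C: R=316. Highest is 316 (Policy C).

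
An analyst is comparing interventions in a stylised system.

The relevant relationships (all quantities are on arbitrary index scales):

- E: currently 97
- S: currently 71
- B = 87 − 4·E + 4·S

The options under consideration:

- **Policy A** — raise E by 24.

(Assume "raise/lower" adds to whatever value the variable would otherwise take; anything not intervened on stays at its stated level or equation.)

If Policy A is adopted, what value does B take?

-113

Policy A (E + 24):
  E = 97 + 24 = 121
  S = 71
  B = 87 − 4·121 + 4·71 = -113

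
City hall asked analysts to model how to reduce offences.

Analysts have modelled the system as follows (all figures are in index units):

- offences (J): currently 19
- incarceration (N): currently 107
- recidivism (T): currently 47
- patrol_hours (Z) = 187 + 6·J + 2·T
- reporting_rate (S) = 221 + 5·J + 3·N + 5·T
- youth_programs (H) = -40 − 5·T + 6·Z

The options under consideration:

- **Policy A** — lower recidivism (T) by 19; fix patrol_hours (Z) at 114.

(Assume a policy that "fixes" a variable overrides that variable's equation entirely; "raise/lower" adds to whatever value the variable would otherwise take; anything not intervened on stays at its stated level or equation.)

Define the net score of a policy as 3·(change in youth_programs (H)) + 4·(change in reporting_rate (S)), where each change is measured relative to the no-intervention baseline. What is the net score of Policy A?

Baseline:
  J = 19
  N = 107
  T = 47
  Z = 187 + 6·19 + 2·47 = 395
  S = 221 + 5·19 + 3·107 + 5·47 = 872
  H = -40 − 5·47 + 6·395 = 2095
Policy A (T − 19, Z := 114):
  J = 19
  N = 107
  T = 47 − 19 = 28
  Z = 114
  S = 221 + 5·19 + 3·107 + 5·28 = 777
  H = -40 − 5·28 + 6·114 = 504
ΔH = 504 − 2095 = -1591; ΔS = 777 − 872 = -95
Score = 3·(-1591) + 4·(-95) = -5153

-5153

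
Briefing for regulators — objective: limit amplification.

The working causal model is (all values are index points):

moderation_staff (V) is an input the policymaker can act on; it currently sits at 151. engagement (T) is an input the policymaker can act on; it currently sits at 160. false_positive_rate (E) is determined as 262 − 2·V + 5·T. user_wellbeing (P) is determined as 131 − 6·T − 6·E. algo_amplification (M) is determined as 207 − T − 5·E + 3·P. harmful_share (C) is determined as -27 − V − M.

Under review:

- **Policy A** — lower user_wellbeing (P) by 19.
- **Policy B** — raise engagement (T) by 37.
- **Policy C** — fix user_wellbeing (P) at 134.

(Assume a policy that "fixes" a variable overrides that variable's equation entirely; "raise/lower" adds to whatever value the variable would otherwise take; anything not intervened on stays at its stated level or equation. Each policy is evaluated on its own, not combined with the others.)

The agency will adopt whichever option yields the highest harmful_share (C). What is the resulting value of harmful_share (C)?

24700

Policy A (P − 19):
  V = 151
  T = 160
  E = 262 − 2·151 + 5·160 = 760
  P = 131 − 6·160 − 6·760 (−19 from intervention) = -5408
  M = 207 − 160 − 5·760 + 3·(-5408) = -19977
  C = -27 − 151 − (-19977) = 19799
Policy B (T + 37):
  V = 151
  T = 160 + 37 = 197
  E = 262 − 2·151 + 5·197 = 945
  P = 131 − 6·197 − 6·945 = -6721
  M = 207 − 197 − 5·945 + 3·(-6721) = -24878
  C = -27 − 151 − (-24878) = 24700
Policy C (P := 134):
  V = 151
  T = 160
  E = 262 − 2·151 + 5·160 = 760
  P = 134
  M = 207 − 160 − 5·760 + 3·134 = -3351
  C = -27 − 151 − (-3351) = 3173
Comparing — Policy A: C=19799, Policy B: C=24700, Policy C: C=3173. Highest is 24700 (Policy B).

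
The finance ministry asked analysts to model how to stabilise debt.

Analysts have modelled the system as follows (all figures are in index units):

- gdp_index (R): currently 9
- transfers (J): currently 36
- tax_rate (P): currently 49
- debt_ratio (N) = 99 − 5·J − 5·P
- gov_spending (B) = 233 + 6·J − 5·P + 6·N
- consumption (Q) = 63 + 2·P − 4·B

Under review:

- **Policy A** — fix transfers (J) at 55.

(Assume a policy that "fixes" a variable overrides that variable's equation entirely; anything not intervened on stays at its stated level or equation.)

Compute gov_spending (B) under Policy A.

-2208

Policy A (J := 55):
  J = 55
  P = 49
  N = 99 − 5·55 − 5·49 = -421
  B = 233 + 6·55 − 5·49 + 6·(-421) = -2208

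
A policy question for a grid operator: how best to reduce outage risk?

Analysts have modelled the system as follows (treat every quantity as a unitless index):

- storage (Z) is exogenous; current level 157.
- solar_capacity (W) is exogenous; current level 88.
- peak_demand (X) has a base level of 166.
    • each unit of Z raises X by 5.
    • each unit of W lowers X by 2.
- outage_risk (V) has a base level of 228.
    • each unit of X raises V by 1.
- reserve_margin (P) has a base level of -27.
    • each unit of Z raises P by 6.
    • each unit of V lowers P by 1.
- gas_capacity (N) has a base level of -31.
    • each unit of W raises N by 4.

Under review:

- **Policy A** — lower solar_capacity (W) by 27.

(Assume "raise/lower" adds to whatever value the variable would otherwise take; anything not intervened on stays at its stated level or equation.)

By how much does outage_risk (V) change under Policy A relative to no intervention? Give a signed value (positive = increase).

Baseline:
  Z = 157
  W = 88
  X = 166 + 5·157 − 2·88 = 775
  V = 228 + 775 = 1003
Policy A (W − 27):
  Z = 157
  W = 88 − 27 = 61
  X = 166 + 5·157 − 2·61 = 829
  V = 228 + 829 = 1057
Change in V: 1057 − 1003 = 54

54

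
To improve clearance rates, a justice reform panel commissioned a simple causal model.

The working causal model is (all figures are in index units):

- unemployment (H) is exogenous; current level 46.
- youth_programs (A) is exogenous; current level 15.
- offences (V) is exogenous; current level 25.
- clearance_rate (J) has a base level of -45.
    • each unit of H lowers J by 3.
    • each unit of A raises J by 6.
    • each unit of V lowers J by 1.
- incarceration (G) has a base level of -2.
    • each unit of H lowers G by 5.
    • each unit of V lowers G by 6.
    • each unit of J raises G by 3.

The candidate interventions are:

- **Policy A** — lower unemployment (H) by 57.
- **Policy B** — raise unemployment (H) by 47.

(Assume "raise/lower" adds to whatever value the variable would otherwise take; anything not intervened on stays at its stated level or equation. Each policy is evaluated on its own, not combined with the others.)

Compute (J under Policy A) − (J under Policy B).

Policy A (H − 57):
  H = 46 − 57 = -11
  A = 15
  V = 25
  J = -45 − 3·(-11) + 6·15 − 25 = 53
Policy B (H + 47):
  H = 46 + 47 = 93
  A = 15
  V = 25
  J = -45 − 3·93 + 6·15 − 25 = -259
J: 53 − (-259) = 312

312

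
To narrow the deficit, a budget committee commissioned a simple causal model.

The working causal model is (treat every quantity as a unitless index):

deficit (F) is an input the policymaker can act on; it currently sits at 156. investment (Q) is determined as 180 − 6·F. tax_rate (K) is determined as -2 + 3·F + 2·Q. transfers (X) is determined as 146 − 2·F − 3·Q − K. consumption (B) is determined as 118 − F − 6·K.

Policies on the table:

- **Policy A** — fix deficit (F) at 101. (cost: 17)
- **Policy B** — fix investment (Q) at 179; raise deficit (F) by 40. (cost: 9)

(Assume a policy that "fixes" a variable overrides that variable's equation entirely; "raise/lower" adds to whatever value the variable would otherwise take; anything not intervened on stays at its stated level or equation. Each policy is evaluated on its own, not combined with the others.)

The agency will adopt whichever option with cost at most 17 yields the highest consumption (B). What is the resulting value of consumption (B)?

Policy A (F := 101):
  F = 101
  Q = 180 − 6·101 = -426
  K = -2 + 3·101 + 2·(-426) = -551
  B = 118 − 101 − 6·(-551) = 3323
Policy B (Q := 179, F + 40):
  F = 156 + 40 = 196
  Q = 179
  K = -2 + 3·196 + 2·179 = 944
  B = 118 − 196 − 6·944 = -5742
Comparing — Policy A: B=3323, Policy B: B=-5742. Highest is 3323 (Policy A).

3323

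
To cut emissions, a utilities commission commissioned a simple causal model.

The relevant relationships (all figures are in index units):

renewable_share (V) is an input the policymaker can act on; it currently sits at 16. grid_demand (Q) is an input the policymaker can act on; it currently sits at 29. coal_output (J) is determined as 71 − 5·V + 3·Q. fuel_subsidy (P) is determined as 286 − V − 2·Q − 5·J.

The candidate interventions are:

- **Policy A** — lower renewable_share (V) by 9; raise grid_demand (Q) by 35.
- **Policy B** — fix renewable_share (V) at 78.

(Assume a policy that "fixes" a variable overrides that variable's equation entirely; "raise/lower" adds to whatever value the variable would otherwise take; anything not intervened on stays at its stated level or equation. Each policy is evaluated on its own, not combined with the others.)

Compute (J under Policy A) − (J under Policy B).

460

Policy A (V − 9, Q + 35):
  V = 16 − 9 = 7
  Q = 29 + 35 = 64
  J = 71 − 5·7 + 3·64 = 228
Policy B (V := 78):
  V = 78
  Q = 29
  J = 71 − 5·78 + 3·29 = -232
J: 228 − (-232) = 460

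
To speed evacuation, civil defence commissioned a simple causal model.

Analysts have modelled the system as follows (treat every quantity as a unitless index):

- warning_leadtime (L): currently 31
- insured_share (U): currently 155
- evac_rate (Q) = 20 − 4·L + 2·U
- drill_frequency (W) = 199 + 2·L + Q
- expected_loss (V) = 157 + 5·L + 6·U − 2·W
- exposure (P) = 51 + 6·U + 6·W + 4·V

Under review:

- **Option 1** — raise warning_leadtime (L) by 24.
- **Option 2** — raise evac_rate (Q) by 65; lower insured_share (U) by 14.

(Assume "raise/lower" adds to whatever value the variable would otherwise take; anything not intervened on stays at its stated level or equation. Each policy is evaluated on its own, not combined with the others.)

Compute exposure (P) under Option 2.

4521

Option 2 (Q + 65, U − 14):
  L = 31
  U = 155 − 14 = 141
  Q = 20 − 4·31 + 2·141 (+65 from intervention) = 243
  W = 199 + 2·31 + 243 = 504
  V = 157 + 5·31 + 6·141 − 2·504 = 150
  P = 51 + 6·141 + 6·504 + 4·150 = 4521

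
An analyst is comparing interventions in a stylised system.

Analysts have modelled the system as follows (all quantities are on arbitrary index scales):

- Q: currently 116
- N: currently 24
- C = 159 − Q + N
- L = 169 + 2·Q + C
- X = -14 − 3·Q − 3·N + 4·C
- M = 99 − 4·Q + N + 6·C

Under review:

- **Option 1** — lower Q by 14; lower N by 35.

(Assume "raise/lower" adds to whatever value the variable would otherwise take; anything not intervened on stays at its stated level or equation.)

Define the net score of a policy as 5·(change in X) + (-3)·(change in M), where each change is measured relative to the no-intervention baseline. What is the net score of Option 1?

630

Baseline:
  Q = 116
  N = 24
  C = 159 − 116 + 24 = 67
  X = -14 − 3·116 − 3·24 + 4·67 = -166
  M = 99 − 4·116 + 24 + 6·67 = 61
Option 1 (Q − 14, N − 35):
  Q = 116 − 14 = 102
  N = 24 − 35 = -11
  C = 159 − 102 + (-11) = 46
  X = -14 − 3·102 − 3·(-11) + 4·46 = -103
  M = 99 − 4·102 + (-11) + 6·46 = -44
ΔX = -103 − (-166) = 63; ΔM = -44 − 61 = -105
Score = 5·63 + (-3)·(-105) = 630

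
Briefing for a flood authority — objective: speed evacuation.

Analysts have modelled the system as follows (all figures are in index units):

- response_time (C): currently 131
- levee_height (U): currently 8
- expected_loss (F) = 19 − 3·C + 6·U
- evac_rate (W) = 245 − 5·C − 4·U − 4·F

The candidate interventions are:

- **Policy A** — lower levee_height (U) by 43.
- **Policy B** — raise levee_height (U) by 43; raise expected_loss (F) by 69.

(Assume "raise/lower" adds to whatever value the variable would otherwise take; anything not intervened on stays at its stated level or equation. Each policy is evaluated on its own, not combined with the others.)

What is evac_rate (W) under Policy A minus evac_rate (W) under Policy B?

Policy A (U − 43):
  C = 131
  U = 8 − 43 = -35
  F = 19 − 3·131 + 6·(-35) = -584
  W = 245 − 5·131 − 4·(-35) − 4·(-584) = 2066
Policy B (U + 43, F + 69):
  C = 131
  U = 8 + 43 = 51
  F = 19 − 3·131 + 6·51 (+69 from intervention) = 1
  W = 245 − 5·131 − 4·51 − 4·1 = -618
W: 2066 − (-618) = 2684

2684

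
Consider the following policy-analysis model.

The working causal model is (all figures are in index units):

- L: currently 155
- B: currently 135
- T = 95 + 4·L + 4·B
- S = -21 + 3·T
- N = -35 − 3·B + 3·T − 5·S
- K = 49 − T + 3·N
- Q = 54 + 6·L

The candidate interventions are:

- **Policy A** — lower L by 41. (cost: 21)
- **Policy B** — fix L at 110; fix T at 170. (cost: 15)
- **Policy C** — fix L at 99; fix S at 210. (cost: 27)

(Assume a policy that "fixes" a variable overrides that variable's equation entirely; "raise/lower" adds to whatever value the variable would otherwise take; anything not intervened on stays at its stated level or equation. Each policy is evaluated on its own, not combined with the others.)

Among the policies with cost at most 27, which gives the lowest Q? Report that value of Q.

Policy A (L − 41):
  L = 155 − 41 = 114
  Q = 54 + 6·114 = 738
Policy B (L := 110, T := 170):
  L = 110
  Q = 54 + 6·110 = 714
Policy C (L := 99, S := 210):
  L = 99
  Q = 54 + 6·99 = 648
Comparing — Policy A: Q=738, Policy B: Q=714, Policy C: Q=648. Lowest is 648 (Policy C).

648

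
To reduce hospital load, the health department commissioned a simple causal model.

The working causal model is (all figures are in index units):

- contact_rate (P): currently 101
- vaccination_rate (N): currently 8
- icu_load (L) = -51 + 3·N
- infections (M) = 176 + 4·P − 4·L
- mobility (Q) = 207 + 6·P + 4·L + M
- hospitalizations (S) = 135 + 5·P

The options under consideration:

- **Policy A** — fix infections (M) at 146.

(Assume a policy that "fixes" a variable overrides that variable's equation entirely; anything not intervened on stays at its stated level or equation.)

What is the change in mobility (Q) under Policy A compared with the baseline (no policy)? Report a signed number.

-542

Baseline:
  P = 101
  N = 8
  L = -51 + 3·8 = -27
  M = 176 + 4·101 − 4·(-27) = 688
  Q = 207 + 6·101 + 4·(-27) + 688 = 1393
Policy A (M := 146):
  P = 101
  N = 8
  L = -51 + 3·8 = -27
  M = 146
  Q = 207 + 6·101 + 4·(-27) + 146 = 851
Change in Q: 851 − 1393 = -542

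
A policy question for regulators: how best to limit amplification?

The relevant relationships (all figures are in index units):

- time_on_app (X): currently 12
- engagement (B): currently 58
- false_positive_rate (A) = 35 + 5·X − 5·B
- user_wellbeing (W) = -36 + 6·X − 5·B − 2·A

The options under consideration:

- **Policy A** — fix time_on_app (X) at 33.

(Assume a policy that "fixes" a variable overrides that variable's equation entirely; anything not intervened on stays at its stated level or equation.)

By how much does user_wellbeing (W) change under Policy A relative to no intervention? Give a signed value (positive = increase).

-84

Baseline:
  X = 12
  B = 58
  A = 35 + 5·12 − 5·58 = -195
  W = -36 + 6·12 − 5·58 − 2·(-195) = 136
Policy A (X := 33):
  X = 33
  B = 58
  A = 35 + 5·33 − 5·58 = -90
  W = -36 + 6·33 − 5·58 − 2·(-90) = 52
Change in W: 52 − 136 = -84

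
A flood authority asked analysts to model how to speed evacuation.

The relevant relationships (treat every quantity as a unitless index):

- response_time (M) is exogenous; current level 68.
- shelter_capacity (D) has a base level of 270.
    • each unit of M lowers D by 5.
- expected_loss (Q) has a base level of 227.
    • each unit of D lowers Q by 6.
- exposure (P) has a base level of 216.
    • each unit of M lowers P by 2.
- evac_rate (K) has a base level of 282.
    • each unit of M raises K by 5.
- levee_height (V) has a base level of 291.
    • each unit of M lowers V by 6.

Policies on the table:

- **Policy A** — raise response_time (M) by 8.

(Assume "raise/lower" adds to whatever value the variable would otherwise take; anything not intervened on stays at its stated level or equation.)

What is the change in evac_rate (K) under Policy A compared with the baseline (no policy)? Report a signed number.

Baseline:
  M = 68
  K = 282 + 5·68 = 622
Policy A (M + 8):
  M = 68 + 8 = 76
  K = 282 + 5·76 = 662
Change in K: 662 − 622 = 40

40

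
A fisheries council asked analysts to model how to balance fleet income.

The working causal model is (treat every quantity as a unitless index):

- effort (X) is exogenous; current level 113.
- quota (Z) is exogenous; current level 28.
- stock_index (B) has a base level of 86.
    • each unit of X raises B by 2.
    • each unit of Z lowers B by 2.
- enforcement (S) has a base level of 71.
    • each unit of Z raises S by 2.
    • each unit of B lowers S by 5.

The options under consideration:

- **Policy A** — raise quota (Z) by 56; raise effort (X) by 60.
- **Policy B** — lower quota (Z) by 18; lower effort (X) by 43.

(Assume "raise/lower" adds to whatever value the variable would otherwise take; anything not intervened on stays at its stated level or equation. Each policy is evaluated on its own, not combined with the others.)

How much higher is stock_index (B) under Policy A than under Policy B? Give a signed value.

58

Policy A (Z + 56, X + 60):
  X = 113 + 60 = 173
  Z = 28 + 56 = 84
  B = 86 + 2·173 − 2·84 = 264
Policy B (Z − 18, X − 43):
  X = 113 − 43 = 70
  Z = 28 − 18 = 10
  B = 86 + 2·70 − 2·10 = 206
B: 264 − 206 = 58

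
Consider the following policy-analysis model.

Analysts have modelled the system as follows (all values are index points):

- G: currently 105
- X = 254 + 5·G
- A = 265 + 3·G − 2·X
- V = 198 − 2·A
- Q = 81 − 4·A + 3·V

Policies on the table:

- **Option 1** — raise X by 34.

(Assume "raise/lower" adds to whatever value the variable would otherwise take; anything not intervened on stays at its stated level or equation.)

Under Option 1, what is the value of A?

-1046

Option 1 (X + 34):
  G = 105
  X = 254 + 5·105 (+34 from intervention) = 813
  A = 265 + 3·105 − 2·813 = -1046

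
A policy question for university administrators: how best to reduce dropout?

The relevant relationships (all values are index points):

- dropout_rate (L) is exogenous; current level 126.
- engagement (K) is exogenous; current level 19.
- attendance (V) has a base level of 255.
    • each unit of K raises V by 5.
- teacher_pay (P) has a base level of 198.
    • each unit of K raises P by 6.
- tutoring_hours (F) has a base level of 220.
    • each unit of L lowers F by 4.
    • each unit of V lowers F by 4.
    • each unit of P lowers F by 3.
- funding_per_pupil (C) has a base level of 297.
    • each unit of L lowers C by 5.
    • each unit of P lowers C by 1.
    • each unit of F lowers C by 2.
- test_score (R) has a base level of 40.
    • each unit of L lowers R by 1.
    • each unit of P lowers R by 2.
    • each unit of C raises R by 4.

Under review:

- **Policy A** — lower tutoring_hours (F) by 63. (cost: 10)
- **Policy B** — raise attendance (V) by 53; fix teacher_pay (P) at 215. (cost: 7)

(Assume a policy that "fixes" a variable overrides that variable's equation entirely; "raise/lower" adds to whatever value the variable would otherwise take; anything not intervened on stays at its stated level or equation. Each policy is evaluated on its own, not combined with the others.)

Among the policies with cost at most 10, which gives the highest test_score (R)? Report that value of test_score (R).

Policy A (F − 63):
  L = 126
  K = 19
  V = 255 + 5·19 = 350
  P = 198 + 6·19 = 312
  F = 220 − 4·126 − 4·350 − 3·312 (−63 from intervention) = -2683
  C = 297 − 5·126 − 312 − 2·(-2683) = 4721
  R = 40 − 126 − 2·312 + 4·4721 = 18174
Policy B (V + 53, P := 215):
  L = 126
  K = 19
  V = 255 + 5·19 (+53 from intervention) = 403
  P = 215
  F = 220 − 4·126 − 4·403 − 3·215 = -2541
  C = 297 − 5·126 − 215 − 2·(-2541) = 4534
  R = 40 − 126 − 2·215 + 4·4534 = 17620
Comparing — Policy A: R=18174, Policy B: R=17620. Highest is 18174 (Policy A).

18174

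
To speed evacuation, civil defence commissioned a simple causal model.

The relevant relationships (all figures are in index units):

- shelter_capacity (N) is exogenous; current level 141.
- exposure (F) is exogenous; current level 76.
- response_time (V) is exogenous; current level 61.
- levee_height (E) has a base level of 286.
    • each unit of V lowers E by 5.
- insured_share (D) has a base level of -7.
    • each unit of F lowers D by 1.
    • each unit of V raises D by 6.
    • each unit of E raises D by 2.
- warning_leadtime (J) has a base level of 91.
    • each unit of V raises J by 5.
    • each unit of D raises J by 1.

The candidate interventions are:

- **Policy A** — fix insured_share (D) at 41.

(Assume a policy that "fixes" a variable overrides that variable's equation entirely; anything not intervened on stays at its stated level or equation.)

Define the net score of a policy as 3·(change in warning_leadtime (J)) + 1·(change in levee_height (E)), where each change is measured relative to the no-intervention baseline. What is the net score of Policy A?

-612

Baseline:
  F = 76
  V = 61
  E = 286 − 5·61 = -19
  D = -7 − 76 + 6·61 + 2·(-19) = 245
  J = 91 + 5·61 + 245 = 641
Policy A (D := 41):
  F = 76
  V = 61
  E = 286 − 5·61 = -19
  D = 41
  J = 91 + 5·61 + 41 = 437
ΔJ = 437 − 641 = -204; ΔE = -19 − (-19) = 0
Score = 3·(-204) + 1·0 = -612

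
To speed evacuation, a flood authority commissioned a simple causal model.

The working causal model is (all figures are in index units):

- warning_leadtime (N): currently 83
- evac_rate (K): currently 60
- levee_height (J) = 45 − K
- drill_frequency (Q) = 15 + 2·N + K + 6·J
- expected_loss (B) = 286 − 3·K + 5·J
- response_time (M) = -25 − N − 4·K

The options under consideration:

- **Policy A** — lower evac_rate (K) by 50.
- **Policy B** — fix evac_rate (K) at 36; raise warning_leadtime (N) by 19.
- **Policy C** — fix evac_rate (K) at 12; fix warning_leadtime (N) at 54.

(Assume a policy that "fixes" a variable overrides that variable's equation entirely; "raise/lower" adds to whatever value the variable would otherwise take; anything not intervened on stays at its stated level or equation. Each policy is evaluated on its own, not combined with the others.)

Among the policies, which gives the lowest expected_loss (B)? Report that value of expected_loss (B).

223

Policy A (K − 50):
  K = 60 − 50 = 10
  J = 45 − 10 = 35
  B = 286 − 3·10 + 5·35 = 431
Policy B (K := 36, N + 19):
  K = 36
  J = 45 − 36 = 9
  B = 286 − 3·36 + 5·9 = 223
Policy C (K := 12, N := 54):
  K = 12
  J = 45 − 12 = 33
  B = 286 − 3·12 + 5·33 = 415
Comparing — Policy A: B=431, Policy B: B=223, Policy C: B=415. Lowest is 223 (Policy B).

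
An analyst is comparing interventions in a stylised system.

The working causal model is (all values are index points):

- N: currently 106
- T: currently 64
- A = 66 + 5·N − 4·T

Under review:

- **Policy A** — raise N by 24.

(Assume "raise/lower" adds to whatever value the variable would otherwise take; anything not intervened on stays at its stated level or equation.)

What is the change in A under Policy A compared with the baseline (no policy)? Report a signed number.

120

Baseline:
  N = 106
  T = 64
  A = 66 + 5·106 − 4·64 = 340
Policy A (N + 24):
  N = 106 + 24 = 130
  T = 64
  A = 66 + 5·130 − 4·64 = 460
Change in A: 460 − 340 = 120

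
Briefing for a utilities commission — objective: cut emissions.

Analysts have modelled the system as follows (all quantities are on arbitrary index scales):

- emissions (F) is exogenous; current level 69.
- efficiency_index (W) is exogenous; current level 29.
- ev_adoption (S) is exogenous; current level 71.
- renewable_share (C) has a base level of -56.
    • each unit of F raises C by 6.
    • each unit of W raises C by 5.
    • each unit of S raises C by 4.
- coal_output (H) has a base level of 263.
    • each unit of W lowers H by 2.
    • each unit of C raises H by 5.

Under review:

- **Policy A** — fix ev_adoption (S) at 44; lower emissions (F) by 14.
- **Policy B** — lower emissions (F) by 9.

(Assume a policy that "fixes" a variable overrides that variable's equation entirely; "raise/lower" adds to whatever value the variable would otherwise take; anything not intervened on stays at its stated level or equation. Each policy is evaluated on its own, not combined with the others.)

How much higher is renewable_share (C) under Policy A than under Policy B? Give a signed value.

-138

Policy A (S := 44, F − 14):
  F = 69 − 14 = 55
  W = 29
  S = 44
  C = -56 + 6·55 + 5·29 + 4·44 = 595
Policy B (F − 9):
  F = 69 − 9 = 60
  W = 29
  S = 71
  C = -56 + 6·60 + 5·29 + 4·71 = 733
C: 595 − 733 = -138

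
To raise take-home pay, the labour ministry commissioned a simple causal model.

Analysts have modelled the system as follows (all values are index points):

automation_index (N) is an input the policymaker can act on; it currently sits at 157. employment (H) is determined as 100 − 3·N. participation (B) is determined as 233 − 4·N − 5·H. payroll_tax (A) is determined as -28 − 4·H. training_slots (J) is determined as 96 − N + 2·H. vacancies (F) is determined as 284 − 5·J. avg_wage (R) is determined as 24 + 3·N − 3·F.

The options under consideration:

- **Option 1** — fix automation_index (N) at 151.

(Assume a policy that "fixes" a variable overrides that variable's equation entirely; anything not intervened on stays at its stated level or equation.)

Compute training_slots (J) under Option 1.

-761

Option 1 (N := 151):
  N = 151
  H = 100 − 3·151 = -353
  J = 96 − 151 + 2·(-353) = -761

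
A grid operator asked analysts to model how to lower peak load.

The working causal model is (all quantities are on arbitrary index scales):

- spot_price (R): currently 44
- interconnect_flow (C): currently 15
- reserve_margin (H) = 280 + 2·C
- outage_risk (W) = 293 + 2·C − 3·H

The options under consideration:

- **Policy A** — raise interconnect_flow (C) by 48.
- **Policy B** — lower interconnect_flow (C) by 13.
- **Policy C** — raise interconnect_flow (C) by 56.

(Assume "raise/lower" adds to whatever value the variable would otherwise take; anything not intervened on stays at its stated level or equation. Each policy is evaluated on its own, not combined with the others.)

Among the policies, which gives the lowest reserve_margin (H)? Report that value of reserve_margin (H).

Policy A (C + 48):
  C = 15 + 48 = 63
  H = 280 + 2·63 = 406
Policy B (C − 13):
  C = 15 − 13 = 2
  H = 280 + 2·2 = 284
Policy C (C + 56):
  C = 15 + 56 = 71
  H = 280 + 2·71 = 422
Comparing — Policy A: H=406, Policy B: H=284, Policy C: H=422. Lowest is 284 (Policy B).

284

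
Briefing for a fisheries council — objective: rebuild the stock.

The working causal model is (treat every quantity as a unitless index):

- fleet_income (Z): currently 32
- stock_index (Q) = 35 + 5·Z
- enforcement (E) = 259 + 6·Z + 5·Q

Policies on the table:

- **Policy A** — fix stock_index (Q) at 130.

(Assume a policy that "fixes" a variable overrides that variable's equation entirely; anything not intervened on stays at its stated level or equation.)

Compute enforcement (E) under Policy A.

Policy A (Q := 130):
  Z = 32
  Q = 130
  E = 259 + 6·32 + 5·130 = 1101

1101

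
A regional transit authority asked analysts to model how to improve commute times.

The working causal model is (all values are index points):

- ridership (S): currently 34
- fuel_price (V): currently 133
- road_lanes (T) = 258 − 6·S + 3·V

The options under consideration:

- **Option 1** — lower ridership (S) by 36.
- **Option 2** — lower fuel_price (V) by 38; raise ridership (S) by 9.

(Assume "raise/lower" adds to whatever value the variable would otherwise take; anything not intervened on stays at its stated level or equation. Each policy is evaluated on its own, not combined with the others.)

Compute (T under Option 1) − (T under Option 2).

384

Option 1 (S − 36):
  S = 34 − 36 = -2
  V = 133
  T = 258 − 6·(-2) + 3·133 = 669
Option 2 (V − 38, S + 9):
  S = 34 + 9 = 43
  V = 133 − 38 = 95
  T = 258 − 6·43 + 3·95 = 285
T: 669 − 285 = 384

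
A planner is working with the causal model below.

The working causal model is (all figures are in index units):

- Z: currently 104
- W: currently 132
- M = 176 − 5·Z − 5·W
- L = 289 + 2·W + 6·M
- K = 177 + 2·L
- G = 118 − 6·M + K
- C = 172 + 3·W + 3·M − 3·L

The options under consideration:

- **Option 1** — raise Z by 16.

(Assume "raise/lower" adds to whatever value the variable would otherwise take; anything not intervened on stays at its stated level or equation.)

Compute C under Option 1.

Option 1 (Z + 16):
  Z = 104 + 16 = 120
  W = 132
  M = 176 − 5·120 − 5·132 = -1084
  L = 289 + 2·132 + 6·(-1084) = -5951
  C = 172 + 3·132 + 3·(-1084) − 3·(-5951) = 15169

15169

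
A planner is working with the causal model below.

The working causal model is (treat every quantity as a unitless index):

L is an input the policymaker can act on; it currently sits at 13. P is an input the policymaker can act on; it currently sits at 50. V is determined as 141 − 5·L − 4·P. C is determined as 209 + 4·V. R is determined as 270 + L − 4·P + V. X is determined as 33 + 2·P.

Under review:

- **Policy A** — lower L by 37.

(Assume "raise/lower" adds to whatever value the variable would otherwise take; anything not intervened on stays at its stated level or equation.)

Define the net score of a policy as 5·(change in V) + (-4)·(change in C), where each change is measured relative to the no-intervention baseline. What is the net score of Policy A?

-2035

Baseline:
  L = 13
  P = 50
  V = 141 − 5·13 − 4·50 = -124
  C = 209 + 4·(-124) = -287
Policy A (L − 37):
  L = 13 − 37 = -24
  P = 50
  V = 141 − 5·(-24) − 4·50 = 61
  C = 209 + 4·61 = 453
ΔV = 61 − (-124) = 185; ΔC = 453 − (-287) = 740
Score = 5·185 + (-4)·740 = -2035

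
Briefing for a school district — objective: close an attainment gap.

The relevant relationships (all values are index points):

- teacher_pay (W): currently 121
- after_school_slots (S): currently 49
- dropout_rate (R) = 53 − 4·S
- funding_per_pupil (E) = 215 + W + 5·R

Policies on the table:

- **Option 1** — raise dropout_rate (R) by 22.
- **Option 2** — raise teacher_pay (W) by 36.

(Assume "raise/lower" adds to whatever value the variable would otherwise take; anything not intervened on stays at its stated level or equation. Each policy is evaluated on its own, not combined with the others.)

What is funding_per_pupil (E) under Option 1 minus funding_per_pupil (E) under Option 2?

Option 1 (R + 22):
  W = 121
  S = 49
  R = 53 − 4·49 (+22 from intervention) = -121
  E = 215 + 121 + 5·(-121) = -269
Option 2 (W + 36):
  W = 121 + 36 = 157
  S = 49
  R = 53 − 4·49 = -143
  E = 215 + 157 + 5·(-143) = -343
E: -269 − (-343) = 74

74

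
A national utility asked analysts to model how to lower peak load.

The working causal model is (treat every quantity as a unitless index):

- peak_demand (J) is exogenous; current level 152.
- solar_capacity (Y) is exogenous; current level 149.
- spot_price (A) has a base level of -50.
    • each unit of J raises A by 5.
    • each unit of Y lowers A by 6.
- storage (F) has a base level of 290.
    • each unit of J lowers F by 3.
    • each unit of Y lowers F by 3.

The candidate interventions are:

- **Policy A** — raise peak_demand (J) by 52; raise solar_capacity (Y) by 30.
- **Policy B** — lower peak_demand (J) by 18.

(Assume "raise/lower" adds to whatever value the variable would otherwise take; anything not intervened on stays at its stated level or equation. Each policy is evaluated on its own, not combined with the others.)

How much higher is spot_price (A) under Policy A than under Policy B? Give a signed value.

170

Policy A (J + 52, Y + 30):
  J = 152 + 52 = 204
  Y = 149 + 30 = 179
  A = -50 + 5·204 − 6·179 = -104
Policy B (J − 18):
  J = 152 − 18 = 134
  Y = 149
  A = -50 + 5·134 − 6·149 = -274
A: -104 − (-274) = 170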